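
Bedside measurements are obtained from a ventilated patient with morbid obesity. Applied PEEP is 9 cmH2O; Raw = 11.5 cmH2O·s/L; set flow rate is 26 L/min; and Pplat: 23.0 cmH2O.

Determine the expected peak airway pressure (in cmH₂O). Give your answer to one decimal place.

28.0

Flow: 26 L/min ÷ 60 = 0.4333 L/s.
PIP = Pplat + Raw × flow = 23.0 + 11.5 × 0.4333 = 23.0 + 4.983 = 27.983 cmH2O.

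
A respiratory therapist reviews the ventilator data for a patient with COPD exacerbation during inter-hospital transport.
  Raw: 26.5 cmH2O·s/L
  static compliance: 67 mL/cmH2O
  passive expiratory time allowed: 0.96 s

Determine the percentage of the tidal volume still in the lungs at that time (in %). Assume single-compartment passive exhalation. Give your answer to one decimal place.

58.2

τ = R × C = 26.5 × 67 mL/cmH2O = 26.5 × 0.067 L/cmH2O = 1.776 s.
Passive exhalation: V(t)/V₀ = e^(−t/τ) = e^(−0.96/1.776) = 0.5824.
Fraction remaining = 0.5824 → 58.24%.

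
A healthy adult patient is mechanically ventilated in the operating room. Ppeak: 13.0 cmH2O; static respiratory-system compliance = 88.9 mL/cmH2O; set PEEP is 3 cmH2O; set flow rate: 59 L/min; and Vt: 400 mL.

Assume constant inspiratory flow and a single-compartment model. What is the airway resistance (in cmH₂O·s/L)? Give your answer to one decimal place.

5.6

Flow: 59 L/min ÷ 60 = 0.9833 L/s.
Equation of motion (constant flow): PIP = Vt/C + R·V̇ + PEEP.
R·V̇ = PIP − Vt/C − PEEP = 13.0 − 400/88.9 − 3 = 13.0 − 4.499 − 3 = 5.501 cmH2O.
R = 5.501 / 0.9833 = 5.594 cmH2O·s/L.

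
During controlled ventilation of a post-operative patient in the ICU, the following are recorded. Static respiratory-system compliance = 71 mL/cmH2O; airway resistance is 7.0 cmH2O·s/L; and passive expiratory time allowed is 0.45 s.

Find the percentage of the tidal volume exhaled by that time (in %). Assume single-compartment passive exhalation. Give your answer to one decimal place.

τ = R × C = 7.0 × 71 mL/cmH2O = 7.0 × 0.071 L/cmH2O = 0.497 s.
Passive exhalation: V(t)/V₀ = e^(−t/τ) = e^(−0.45/0.497) = 0.4044.
Fraction exhaled = 1 − 0.4044 = 0.5956 → 59.56%.

59.6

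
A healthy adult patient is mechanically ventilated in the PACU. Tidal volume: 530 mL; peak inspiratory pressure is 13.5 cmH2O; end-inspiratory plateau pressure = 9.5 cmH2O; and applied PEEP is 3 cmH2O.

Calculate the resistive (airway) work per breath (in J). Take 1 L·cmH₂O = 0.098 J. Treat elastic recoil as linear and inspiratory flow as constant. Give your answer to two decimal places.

With constant inspiratory flow the resistive pressure is constant at PIP − Pplat = 13.5 − 9.5 = 4.0 cmH2O, so resistive work = 4.0 × 0.530 = 2.12 L·cmH2O.
× 0.098 J/(L·cmH2O) → 0.2078 J.

0.21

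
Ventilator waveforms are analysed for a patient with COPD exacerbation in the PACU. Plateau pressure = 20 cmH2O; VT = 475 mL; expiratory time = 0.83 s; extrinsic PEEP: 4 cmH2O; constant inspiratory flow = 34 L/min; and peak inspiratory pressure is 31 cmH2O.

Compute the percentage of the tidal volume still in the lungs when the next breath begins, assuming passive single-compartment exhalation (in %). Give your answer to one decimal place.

Flow: 34 L/min ÷ 60 = 0.5667 L/s.
R = (PIP − Pplat)/V̇ = (31 − 20) / 0.5667 = 11.0/0.5667 = 19.411 cmH2O·s/L.
C = Vt/(Pplat − PEEP) = 475.0 / (20 − 4) = 475.0/16.0 = 29.688 mL/cmH2O.
τ = R × C = 19.411 × 0.02969 L/cmH2O = 0.5763 s.
Fraction remaining at end-expiration = e^(−Te/τ) = e^(−0.83/0.5763) = 0.2369 → 23.69%.

23.7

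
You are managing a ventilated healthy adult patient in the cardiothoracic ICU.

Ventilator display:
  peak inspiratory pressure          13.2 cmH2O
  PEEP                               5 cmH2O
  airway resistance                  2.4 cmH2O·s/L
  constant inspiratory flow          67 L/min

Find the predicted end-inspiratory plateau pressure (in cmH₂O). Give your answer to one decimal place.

Flow: 67 L/min ÷ 60 = 1.1167 L/s.
Pplat = PIP − Raw × flow = 13.2 − 2.4 × 1.1167 = 13.2 − 2.68 = 10.52 cmH2O.

10.5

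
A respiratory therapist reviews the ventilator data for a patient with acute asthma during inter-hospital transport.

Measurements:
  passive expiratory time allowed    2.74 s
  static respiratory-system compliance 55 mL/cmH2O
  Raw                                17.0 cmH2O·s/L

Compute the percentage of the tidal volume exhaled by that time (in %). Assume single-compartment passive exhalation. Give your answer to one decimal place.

τ = R × C = 17.0 × 55 mL/cmH2O = 17.0 × 0.055 L/cmH2O = 0.935 s.
Passive exhalation: V(t)/V₀ = e^(−t/τ) = e^(−2.74/0.935) = 0.05337.
Fraction exhaled = 1 − 0.05337 = 0.9466 → 94.66%.

94.7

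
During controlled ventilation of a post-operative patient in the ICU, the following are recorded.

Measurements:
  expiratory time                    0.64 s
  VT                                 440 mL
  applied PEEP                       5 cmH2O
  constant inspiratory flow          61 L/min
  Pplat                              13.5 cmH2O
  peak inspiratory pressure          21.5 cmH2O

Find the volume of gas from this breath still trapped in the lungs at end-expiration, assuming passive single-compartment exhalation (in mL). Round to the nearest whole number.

Flow: 61 L/min ÷ 60 = 1.0167 L/s.
R = (PIP − Pplat)/V̇ = (21.5 − 13.5) / 1.0167 = 8.0/1.0167 = 7.869 cmH2O·s/L.
C = Vt/(Pplat − PEEP) = 440.0 / (13.5 − 5) = 440.0/8.5 = 51.765 mL/cmH2O.
τ = R × C = 7.869 × 0.05177 L/cmH2O = 0.4074 s.
Fraction remaining = e^(−Te/τ) = e^(−0.64/0.4074) = 0.2079.
Trapped volume = 440.0 × 0.2079 = 91.476 mL.

91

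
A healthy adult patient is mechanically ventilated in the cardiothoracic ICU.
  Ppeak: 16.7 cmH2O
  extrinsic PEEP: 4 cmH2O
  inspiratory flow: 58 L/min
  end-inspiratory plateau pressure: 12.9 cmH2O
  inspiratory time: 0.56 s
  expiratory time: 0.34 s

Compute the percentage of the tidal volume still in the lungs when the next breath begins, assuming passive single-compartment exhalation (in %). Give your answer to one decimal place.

24.1

Flow: 58 L/min ÷ 60 = 0.9667 L/s.
Vt = flow × Ti = 0.9667 L/s × 0.56 s × 1000 mL/L = 541.35 mL.
R = (PIP − Pplat)/V̇ = (16.7 − 12.9) / 0.9667 = 3.8/0.9667 = 3.931 cmH2O·s/L.
C = Vt/(Pplat − PEEP) = 541.35 / (12.9 − 4) = 541.35/8.9 = 60.826 mL/cmH2O.
τ = R × C = 3.931 × 0.06083 L/cmH2O = 0.2391 s.
Fraction remaining at end-expiration = e^(−Te/τ) = e^(−0.34/0.2391) = 0.2412 → 24.12%.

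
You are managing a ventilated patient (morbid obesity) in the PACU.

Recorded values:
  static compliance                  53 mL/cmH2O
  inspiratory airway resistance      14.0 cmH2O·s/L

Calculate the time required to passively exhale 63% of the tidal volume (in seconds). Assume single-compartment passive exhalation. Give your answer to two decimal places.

0.74

τ = R × C = 14.0 × 53 mL/cmH2O = 14.0 × 0.053 L/cmH2O = 0.742 s.
Exhaled fraction f = 1 − e^(−t/τ) → t = −τ·ln(1 − f) = −0.742·ln(0.37) = 0.7377 s.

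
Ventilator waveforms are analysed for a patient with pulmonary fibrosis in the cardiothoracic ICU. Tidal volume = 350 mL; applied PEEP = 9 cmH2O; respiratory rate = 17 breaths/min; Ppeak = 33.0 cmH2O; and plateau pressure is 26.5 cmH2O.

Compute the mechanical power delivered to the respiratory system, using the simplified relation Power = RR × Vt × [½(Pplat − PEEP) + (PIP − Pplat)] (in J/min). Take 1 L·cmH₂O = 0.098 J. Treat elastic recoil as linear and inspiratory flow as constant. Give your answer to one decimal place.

Per-breath work = Vt × [½(Pplat−PEEP) + (PIP−Pplat)] = 0.350 × [0.5×17.5 + 6.5] = 0.350 × 15.25 = 5.338 L·cmH2O.
Power = 17 × 5.338 = 90.746 L·cmH2O/min.
× 0.098 J/(L·cmH2O) → 8.893 J/min.

8.9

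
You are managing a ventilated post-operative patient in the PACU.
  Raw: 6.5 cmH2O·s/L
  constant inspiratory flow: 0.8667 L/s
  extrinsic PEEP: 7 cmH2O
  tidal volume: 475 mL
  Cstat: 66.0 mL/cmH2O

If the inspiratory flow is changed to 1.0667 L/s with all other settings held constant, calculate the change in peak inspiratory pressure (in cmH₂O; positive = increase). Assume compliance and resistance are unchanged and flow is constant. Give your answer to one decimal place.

PIP = Vt/C + R·V̇ + PEEP (constant-flow equation of motion).
Only the resistive term changes: ΔPIP = R × ΔV̇ = 6.5 × (1.0667 − 0.8667) = 6.5 × 0.2 = 1.3 cmH2O.

1.3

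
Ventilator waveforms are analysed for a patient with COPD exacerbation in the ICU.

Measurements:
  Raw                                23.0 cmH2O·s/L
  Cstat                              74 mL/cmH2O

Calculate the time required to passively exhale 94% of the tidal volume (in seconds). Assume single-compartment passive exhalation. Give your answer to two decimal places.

τ = R × C = 23.0 × 74 mL/cmH2O = 23.0 × 0.074 L/cmH2O = 1.702 s.
Exhaled fraction f = 1 − e^(−t/τ) → t = −τ·ln(1 − f) = −1.702·ln(0.06) = 4.788 s.

4.79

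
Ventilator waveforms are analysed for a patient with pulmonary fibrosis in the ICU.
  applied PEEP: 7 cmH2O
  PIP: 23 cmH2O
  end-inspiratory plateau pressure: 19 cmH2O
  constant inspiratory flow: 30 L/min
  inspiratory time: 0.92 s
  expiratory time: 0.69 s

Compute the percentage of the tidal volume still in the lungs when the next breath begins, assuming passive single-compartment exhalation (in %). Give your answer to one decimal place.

10.5

Flow: 30 L/min ÷ 60 = 0.5 L/s.
Vt = flow × Ti = 0.5 L/s × 0.92 s × 1000 mL/L = 460.0 mL.
R = (PIP − Pplat)/V̇ = (23 − 19) / 0.5 = 4.0/0.5 = 8.0 cmH2O·s/L.
C = Vt/(Pplat − PEEP) = 460.0 / (19 − 7) = 460.0/12.0 = 38.333 mL/cmH2O.
τ = R × C = 8.0 × 0.03833 L/cmH2O = 0.3066 s.
Fraction remaining at end-expiration = e^(−Te/τ) = e^(−0.69/0.3066) = 0.1053 → 10.53%.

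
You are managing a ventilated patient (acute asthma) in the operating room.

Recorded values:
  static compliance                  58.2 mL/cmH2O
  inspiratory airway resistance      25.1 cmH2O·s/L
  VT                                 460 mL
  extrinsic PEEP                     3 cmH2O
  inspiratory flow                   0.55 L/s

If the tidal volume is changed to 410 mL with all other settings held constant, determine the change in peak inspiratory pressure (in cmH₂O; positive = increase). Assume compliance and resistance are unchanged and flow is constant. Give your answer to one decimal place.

PIP = Vt/C + R·V̇ + PEEP (constant-flow equation of motion).
Only the elastic term changes: ΔPIP = ΔVt / C = (410 − 460) / 58.2 = -0.8591 cmH2O.

-0.9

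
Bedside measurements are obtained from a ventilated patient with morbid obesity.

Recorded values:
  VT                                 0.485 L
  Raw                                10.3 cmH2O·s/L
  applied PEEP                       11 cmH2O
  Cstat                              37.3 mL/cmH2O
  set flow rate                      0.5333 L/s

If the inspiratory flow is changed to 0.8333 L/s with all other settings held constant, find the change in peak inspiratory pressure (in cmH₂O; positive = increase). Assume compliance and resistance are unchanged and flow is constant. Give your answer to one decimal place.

3.1

PIP = Vt/C + R·V̇ + PEEP (constant-flow equation of motion).
Only the resistive term changes: ΔPIP = R × ΔV̇ = 10.3 × (0.8333 − 0.5333) = 10.3 × 0.3 = 3.09 cmH2O.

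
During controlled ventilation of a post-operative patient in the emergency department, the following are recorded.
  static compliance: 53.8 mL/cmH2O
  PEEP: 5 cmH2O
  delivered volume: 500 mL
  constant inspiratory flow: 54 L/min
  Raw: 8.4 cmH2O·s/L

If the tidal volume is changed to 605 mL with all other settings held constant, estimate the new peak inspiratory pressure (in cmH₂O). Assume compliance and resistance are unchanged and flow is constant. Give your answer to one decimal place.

Flow: 54 L/min ÷ 60 = 0.9 L/s.
PIP = Vt/C + R·V̇ + PEEP (constant-flow equation of motion).
Only the elastic term changes: ΔPIP = ΔVt / C = (605 − 500) / 53.8 = 1.952 cmH2O.
Original PIP = 500/53.8 + 8.4×0.9 + 5 = 21.854 cmH2O; new PIP = 21.854 + (1.952) = 23.806 cmH2O.

23.8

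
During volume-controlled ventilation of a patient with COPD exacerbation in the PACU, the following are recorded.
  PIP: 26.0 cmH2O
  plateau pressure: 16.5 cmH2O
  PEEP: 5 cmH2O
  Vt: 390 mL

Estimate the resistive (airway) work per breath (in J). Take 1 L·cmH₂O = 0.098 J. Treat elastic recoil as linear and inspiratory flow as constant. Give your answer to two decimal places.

With constant inspiratory flow the resistive pressure is constant at PIP − Pplat = 26.0 − 16.5 = 9.5 cmH2O, so resistive work = 9.5 × 0.390 = 3.705 L·cmH2O.
× 0.098 J/(L·cmH2O) → 0.3631 J.

0.36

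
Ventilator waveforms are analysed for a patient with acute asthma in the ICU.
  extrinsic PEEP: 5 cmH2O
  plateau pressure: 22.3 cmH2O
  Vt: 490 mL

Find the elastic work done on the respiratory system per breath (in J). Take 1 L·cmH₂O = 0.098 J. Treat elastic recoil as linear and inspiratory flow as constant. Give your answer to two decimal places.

0.42

Elastic work ≈ ½ × (Pplat − PEEP) × Vt = 0.5 × (22.3 − 5) × 0.490 L = 0.5 × 17.3 × 0.490 = 4.239 L·cmH2O.
× 0.098 J/(L·cmH2O) → 0.4154 J.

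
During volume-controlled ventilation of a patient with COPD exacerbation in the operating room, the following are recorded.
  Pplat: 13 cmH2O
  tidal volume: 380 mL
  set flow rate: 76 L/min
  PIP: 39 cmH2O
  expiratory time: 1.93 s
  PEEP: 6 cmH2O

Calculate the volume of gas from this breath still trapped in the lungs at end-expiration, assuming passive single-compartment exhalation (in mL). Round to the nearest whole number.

Flow: 76 L/min ÷ 60 = 1.2667 L/s.
R = (PIP − Pplat)/V̇ = (39 − 13) / 1.2667 = 26.0/1.2667 = 20.526 cmH2O·s/L.
C = Vt/(Pplat − PEEP) = 380.0 / (13 − 6) = 380.0/7.0 = 54.286 mL/cmH2O.
τ = R × C = 20.526 × 0.05429 L/cmH2O = 1.114 s.
Fraction remaining = e^(−Te/τ) = e^(−1.93/1.114) = 0.1768.
Trapped volume = 380.0 × 0.1768 = 67.184 mL.

67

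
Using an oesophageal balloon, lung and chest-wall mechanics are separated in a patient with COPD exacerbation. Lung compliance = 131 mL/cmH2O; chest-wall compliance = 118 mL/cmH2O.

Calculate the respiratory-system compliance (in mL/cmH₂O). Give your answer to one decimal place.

Lung and chest wall are elastances in series: 1/Crs = 1/CL + 1/Ccw.
1/Crs = 1/131 + 1/118 = 0.01611.
Crs = 62.073 mL/cmH2O.

62.1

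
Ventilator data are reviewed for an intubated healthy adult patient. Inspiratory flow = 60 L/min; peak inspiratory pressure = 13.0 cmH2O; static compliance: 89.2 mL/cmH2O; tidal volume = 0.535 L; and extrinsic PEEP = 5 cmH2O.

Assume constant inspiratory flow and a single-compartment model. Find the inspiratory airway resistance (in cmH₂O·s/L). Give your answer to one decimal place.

2.0

Flow: 60 L/min ÷ 60 = 1 L/s.
Equation of motion (constant flow): PIP = Vt/C + R·V̇ + PEEP.
R·V̇ = PIP − Vt/C − PEEP = 13.0 − 535/89.2 − 5 = 13.0 − 5.998 − 5 = 2.002 cmH2O.
R = 2.002 / 1 = 2.002 cmH2O·s/L.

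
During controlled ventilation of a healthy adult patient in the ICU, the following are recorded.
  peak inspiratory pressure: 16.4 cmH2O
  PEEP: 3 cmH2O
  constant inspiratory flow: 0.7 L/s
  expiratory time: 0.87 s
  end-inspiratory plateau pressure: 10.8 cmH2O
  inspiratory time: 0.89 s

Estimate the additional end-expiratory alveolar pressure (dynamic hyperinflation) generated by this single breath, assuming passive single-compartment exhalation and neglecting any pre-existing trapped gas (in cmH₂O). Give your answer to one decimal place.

Vt = flow × Ti = 0.7 L/s × 0.89 s × 1000 mL/L = 623.0 mL.
R = (PIP − Pplat)/V̇ = (16.4 − 10.8) / 0.7 = 5.6/0.7 = 8.0 cmH2O·s/L.
C = Vt/(Pplat − PEEP) = 623.0 / (10.8 − 3) = 623.0/7.8 = 79.872 mL/cmH2O.
τ = R × C = 8.0 × 0.07987 L/cmH2O = 0.639 s.
Fraction remaining = e^(−Te/τ) = e^(−0.87/0.639) = 0.2563; trapped volume = 623.0 × 0.2563 = 159.67 mL.
Additional alveolar pressure from trapping ≈ V_trapped / C = 159.67 / 79.872 = 1.999 cmH2O.

2.0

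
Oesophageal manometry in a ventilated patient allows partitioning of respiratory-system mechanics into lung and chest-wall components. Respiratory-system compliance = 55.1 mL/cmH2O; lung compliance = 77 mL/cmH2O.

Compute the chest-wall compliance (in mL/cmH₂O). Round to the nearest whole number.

194

1/Ccw = 1/Crs − 1/CL.
1/Ccw = 1/55.1 − 1/77 = 0.005162.
Ccw = 193.72 mL/cmH2O.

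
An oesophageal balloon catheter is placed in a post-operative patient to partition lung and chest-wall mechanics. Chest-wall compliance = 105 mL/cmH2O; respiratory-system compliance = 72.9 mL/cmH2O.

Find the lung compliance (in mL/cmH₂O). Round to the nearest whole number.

1/CL = 1/Crs − 1/Ccw.
1/CL = 1/72.9 − 1/105 = 0.004194.
CL = 238.44 mL/cmH2O.

238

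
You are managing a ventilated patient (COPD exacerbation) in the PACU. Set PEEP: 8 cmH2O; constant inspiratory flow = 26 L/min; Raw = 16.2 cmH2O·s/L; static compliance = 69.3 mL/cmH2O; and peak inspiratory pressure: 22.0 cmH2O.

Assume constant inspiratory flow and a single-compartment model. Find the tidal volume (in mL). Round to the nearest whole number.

484

Flow: 26 L/min ÷ 60 = 0.4333 L/s.
Equation of motion (constant flow): PIP = Vt/C + R·V̇ + PEEP.
Vt/C = PIP − R·V̇ − PEEP = 22.0 − 7.019 − 8 = 6.981 cmH2O.
Vt = C × 6.981 = 69.3 × 6.981 = 483.78 mL.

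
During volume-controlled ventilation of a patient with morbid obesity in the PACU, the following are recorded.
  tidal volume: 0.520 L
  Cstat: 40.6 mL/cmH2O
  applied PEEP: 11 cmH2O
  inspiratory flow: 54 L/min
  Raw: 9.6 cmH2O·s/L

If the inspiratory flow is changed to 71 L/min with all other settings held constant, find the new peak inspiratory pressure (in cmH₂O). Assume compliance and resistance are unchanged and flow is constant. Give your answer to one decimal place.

Flow: 54 L/min ÷ 60 = 0.9 L/s.
New flow: 71 L/min ÷ 60 = 1.1833 L/s.
PIP = Vt/C + R·V̇ + PEEP (constant-flow equation of motion).
Only the resistive term changes: ΔPIP = R × ΔV̇ = 9.6 × (1.1833 − 0.9) = 9.6 × 0.2833 = 2.72 cmH2O.
Original PIP = 520/40.6 + 9.6×0.9 + 11 = 32.448 cmH2O; new PIP = 32.448 + (2.72) = 35.168 cmH2O.

35.2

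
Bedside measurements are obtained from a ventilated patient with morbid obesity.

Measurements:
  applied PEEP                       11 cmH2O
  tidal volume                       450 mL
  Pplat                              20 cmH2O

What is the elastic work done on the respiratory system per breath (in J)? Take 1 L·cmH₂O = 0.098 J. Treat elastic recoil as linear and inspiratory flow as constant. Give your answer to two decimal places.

0.20

Elastic work ≈ ½ × (Pplat − PEEP) × Vt = 0.5 × (20 − 11) × 0.450 L = 0.5 × 9.0 × 0.450 = 2.025 L·cmH2O.
× 0.098 J/(L·cmH2O) → 0.1985 J.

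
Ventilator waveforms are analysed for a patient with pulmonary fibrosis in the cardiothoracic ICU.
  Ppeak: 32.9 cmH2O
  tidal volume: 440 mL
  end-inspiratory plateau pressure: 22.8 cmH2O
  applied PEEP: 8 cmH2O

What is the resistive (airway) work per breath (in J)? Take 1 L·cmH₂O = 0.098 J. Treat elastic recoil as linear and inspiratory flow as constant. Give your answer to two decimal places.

With constant inspiratory flow the resistive pressure is constant at PIP − Pplat = 32.9 − 22.8 = 10.1 cmH2O, so resistive work = 10.1 × 0.440 = 4.444 L·cmH2O.
× 0.098 J/(L·cmH2O) → 0.4355 J.

0.44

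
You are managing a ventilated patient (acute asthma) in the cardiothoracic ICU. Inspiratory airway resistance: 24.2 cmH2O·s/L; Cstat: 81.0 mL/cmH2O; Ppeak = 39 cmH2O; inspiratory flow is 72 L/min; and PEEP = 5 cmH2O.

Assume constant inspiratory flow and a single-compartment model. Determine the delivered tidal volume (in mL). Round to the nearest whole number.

Flow: 72 L/min ÷ 60 = 1.2 L/s.
Equation of motion (constant flow): PIP = Vt/C + R·V̇ + PEEP.
Vt/C = PIP − R·V̇ − PEEP = 39 − 29.04 − 5 = 4.96 cmH2O.
Vt = C × 4.96 = 81.0 × 4.96 = 401.76 mL.

402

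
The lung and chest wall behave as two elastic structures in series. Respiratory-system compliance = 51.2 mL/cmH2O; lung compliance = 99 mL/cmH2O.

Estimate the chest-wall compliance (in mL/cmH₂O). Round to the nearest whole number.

1/Ccw = 1/Crs − 1/CL.
1/Ccw = 1/51.2 − 1/99 = 0.00943.
Ccw = 106.04 mL/cmH2O.

106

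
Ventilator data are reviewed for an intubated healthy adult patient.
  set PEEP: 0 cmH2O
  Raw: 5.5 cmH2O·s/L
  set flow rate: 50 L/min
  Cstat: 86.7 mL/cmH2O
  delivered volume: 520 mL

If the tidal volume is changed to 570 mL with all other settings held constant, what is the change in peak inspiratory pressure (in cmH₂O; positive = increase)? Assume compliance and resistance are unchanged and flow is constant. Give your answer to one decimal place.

PIP = Vt/C + R·V̇ + PEEP (constant-flow equation of motion).
Only the elastic term changes: ΔPIP = ΔVt / C = (570 − 520) / 86.7 = 0.5767 cmH2O.

0.6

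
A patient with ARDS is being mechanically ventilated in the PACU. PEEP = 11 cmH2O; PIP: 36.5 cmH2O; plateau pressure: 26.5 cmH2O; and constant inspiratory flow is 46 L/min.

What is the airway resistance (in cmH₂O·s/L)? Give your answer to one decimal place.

Flow: 46 L/min ÷ 60 = 0.7667 L/s.
Raw = (PIP − Pplat) / flow = (36.5 − 26.5) / 0.7667 = 10.0 / 0.7667 = 13.043 cmH2O·s/L.

13.0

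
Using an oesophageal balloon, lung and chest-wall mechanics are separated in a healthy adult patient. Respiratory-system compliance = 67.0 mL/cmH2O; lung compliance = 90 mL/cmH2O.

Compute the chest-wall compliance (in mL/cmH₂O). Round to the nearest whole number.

262

1/Ccw = 1/Crs − 1/CL.
1/Ccw = 1/67.0 − 1/90 = 0.003814.
Ccw = 262.19 mL/cmH2O.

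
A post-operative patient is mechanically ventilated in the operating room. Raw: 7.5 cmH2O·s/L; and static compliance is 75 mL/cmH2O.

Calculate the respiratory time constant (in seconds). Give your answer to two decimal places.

0.56

τ = R × C = 7.5 × 75 mL/cmH2O = 7.5 × 0.075 L/cmH2O = 0.5625 s.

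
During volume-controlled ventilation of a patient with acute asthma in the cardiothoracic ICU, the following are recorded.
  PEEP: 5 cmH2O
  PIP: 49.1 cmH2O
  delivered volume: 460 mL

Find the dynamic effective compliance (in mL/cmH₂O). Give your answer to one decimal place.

Dynamic compliance = Vt / (PIP − PEEP) = 460 / (49.1 − 5) = 460 / 44.1 = 10.431 mL/cmH2O.

10.4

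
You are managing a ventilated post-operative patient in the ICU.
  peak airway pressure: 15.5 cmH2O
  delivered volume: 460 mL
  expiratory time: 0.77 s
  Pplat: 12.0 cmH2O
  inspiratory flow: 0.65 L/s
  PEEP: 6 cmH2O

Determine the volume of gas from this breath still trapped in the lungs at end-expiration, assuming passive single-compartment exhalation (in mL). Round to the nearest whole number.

R = (PIP − Pplat)/V̇ = (15.5 − 12.0) / 0.65 = 3.5/0.65 = 5.385 cmH2O·s/L.
C = Vt/(Pplat − PEEP) = 460.0 / (12.0 − 6) = 460.0/6.0 = 76.667 mL/cmH2O.
τ = R × C = 5.385 × 0.07667 L/cmH2O = 0.4129 s.
Fraction remaining = e^(−Te/τ) = e^(−0.77/0.4129) = 0.1549.
Trapped volume = 460.0 × 0.1549 = 71.254 mL.

71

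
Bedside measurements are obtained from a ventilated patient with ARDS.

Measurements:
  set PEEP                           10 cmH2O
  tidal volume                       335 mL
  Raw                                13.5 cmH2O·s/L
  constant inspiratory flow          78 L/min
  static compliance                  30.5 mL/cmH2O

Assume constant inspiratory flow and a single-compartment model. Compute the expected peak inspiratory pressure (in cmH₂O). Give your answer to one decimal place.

Flow: 78 L/min ÷ 60 = 1.3 L/s.
Equation of motion (constant flow): PIP = Vt/C + R·V̇ + PEEP.
PIP = 335/30.5 + 13.5×1.3 + 10 = 10.984 + 17.55 + 10 = 38.534 cmH2O.

38.5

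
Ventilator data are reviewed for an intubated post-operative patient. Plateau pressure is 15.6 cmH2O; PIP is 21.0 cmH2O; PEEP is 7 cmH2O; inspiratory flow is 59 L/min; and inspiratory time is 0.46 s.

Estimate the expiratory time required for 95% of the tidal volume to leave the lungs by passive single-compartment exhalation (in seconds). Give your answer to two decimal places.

Flow: 59 L/min ÷ 60 = 0.9833 L/s.
Vt = flow × Ti = 0.9833 L/s × 0.46 s × 1000 mL/L = 452.32 mL.
R = (PIP − Pplat)/V̇ = (21.0 − 15.6) / 0.9833 = 5.4/0.9833 = 5.492 cmH2O·s/L.
C = Vt/(Pplat − PEEP) = 452.32 / (15.6 − 7) = 452.32/8.6 = 52.595 mL/cmH2O.
τ = R × C = 5.492 × 0.0526 L/cmH2O = 0.2889 s.
t = −τ·ln(1 − 0.95) = −0.2889·ln(0.05) = 0.8655 s.

0.87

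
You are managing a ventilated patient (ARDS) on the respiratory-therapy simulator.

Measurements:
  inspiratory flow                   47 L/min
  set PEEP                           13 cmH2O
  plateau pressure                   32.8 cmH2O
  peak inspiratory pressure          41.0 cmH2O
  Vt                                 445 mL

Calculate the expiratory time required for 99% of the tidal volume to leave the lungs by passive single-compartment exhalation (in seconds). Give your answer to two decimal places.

Flow: 47 L/min ÷ 60 = 0.7833 L/s.
R = (PIP − Pplat)/V̇ = (41.0 − 32.8) / 0.7833 = 8.2/0.7833 = 10.469 cmH2O·s/L.
C = Vt/(Pplat − PEEP) = 445.0 / (32.8 − 13) = 445.0/19.8 = 22.475 mL/cmH2O.
τ = R × C = 10.469 × 0.02248 L/cmH2O = 0.2353 s.
t = −τ·ln(1 − 0.99) = −0.2353·ln(0.01) = 1.084 s.

1.08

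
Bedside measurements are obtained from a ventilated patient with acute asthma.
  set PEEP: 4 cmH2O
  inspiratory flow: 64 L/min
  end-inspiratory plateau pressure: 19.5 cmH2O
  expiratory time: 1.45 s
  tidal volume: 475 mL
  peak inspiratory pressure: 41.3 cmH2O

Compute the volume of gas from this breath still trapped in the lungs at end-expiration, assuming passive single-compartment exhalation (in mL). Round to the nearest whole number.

Flow: 64 L/min ÷ 60 = 1.0667 L/s.
R = (PIP − Pplat)/V̇ = (41.3 − 19.5) / 1.0667 = 21.8/1.0667 = 20.437 cmH2O·s/L.
C = Vt/(Pplat − PEEP) = 475.0 / (19.5 − 4) = 475.0/15.5 = 30.645 mL/cmH2O.
τ = R × C = 20.437 × 0.03065 L/cmH2O = 0.6264 s.
Fraction remaining = e^(−Te/τ) = e^(−1.45/0.6264) = 0.09878.
Trapped volume = 475.0 × 0.09878 = 46.921 mL.

47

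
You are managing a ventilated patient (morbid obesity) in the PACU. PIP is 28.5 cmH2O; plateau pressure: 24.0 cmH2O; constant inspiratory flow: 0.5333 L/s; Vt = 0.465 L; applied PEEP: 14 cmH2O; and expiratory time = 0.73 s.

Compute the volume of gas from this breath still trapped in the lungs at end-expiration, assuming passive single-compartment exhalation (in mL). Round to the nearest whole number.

R = (PIP − Pplat)/V̇ = (28.5 − 24.0) / 0.5333 = 4.5/0.5333 = 8.438 cmH2O·s/L.
C = Vt/(Pplat − PEEP) = 465.0 / (24.0 − 14) = 465.0/10.0 = 46.5 mL/cmH2O.
τ = R × C = 8.438 × 0.0465 L/cmH2O = 0.3924 s.
Fraction remaining = e^(−Te/τ) = e^(−0.73/0.3924) = 0.1556.
Trapped volume = 465.0 × 0.1556 = 72.354 mL.

72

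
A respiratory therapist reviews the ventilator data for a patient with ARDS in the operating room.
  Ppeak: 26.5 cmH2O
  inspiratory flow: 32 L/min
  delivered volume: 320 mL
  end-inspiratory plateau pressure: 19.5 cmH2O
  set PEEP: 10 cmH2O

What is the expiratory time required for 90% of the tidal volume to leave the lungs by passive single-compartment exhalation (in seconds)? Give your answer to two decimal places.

Flow: 32 L/min ÷ 60 = 0.5333 L/s.
R = (PIP − Pplat)/V̇ = (26.5 − 19.5) / 0.5333 = 7.0/0.5333 = 13.126 cmH2O·s/L.
C = Vt/(Pplat − PEEP) = 320.0 / (19.5 − 10) = 320.0/9.5 = 33.684 mL/cmH2O.
τ = R × C = 13.126 × 0.03368 L/cmH2O = 0.4421 s.
t = −τ·ln(1 − 0.90) = −0.4421·ln(0.1) = 1.018 s.

1.02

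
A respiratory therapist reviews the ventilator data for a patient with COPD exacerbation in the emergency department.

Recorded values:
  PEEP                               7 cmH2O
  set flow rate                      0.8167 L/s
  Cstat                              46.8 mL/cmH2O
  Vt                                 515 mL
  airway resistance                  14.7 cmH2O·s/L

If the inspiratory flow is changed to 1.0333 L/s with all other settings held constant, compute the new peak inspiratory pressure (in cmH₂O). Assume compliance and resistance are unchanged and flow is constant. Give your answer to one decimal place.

PIP = Vt/C + R·V̇ + PEEP (constant-flow equation of motion).
Only the resistive term changes: ΔPIP = R × ΔV̇ = 14.7 × (1.0333 − 0.8167) = 14.7 × 0.2166 = 3.184 cmH2O.
Original PIP = 515/46.8 + 14.7×0.8167 + 7 = 30.01 cmH2O; new PIP = 30.01 + (3.184) = 33.194 cmH2O.

33.2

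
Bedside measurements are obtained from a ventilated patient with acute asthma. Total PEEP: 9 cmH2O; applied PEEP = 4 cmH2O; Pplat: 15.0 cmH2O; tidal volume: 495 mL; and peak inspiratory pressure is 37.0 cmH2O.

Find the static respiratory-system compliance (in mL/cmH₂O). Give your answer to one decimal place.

End-expiratory occlusion gives total PEEP = 9 cmH2O (intrinsic PEEP = 9 − 4 = 5). Use total PEEP for the elastic gradient.
Cstat = Vt / (Pplat − PEEPtotal) = 495 / (15.0 − 9) = 495 / 6.0 = 82.5 mL/cmH2O.

82.5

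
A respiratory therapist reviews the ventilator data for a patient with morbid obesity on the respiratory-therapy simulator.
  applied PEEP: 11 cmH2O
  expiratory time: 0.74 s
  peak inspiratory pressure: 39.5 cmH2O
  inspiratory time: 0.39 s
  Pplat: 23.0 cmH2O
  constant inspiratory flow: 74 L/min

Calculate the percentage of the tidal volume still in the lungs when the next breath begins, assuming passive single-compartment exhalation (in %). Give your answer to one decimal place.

Flow: 74 L/min ÷ 60 = 1.2333 L/s.
Vt = flow × Ti = 1.2333 L/s × 0.39 s × 1000 mL/L = 480.99 mL.
R = (PIP − Pplat)/V̇ = (39.5 − 23.0) / 1.2333 = 16.5/1.2333 = 13.379 cmH2O·s/L.
C = Vt/(Pplat − PEEP) = 480.99 / (23.0 − 11) = 480.99/12.0 = 40.083 mL/cmH2O.
τ = R × C = 13.379 × 0.04008 L/cmH2O = 0.5362 s.
Fraction remaining at end-expiration = e^(−Te/τ) = e^(−0.74/0.5362) = 0.2516 → 25.16%.

25.2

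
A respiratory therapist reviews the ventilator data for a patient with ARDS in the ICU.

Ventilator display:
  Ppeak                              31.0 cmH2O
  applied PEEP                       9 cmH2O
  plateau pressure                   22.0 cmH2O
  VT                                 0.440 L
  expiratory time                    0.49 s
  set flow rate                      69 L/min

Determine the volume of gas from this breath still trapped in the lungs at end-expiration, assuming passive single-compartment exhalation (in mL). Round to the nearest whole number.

Flow: 69 L/min ÷ 60 = 1.15 L/s.
R = (PIP − Pplat)/V̇ = (31.0 − 22.0) / 1.15 = 9.0/1.15 = 7.826 cmH2O·s/L.
C = Vt/(Pplat − PEEP) = 440.0 / (22.0 − 9) = 440.0/13.0 = 33.846 mL/cmH2O.
τ = R × C = 7.826 × 0.03385 L/cmH2O = 0.2649 s.
Fraction remaining = e^(−Te/τ) = e^(−0.49/0.2649) = 0.1573.
Trapped volume = 440.0 × 0.1573 = 69.212 mL.

69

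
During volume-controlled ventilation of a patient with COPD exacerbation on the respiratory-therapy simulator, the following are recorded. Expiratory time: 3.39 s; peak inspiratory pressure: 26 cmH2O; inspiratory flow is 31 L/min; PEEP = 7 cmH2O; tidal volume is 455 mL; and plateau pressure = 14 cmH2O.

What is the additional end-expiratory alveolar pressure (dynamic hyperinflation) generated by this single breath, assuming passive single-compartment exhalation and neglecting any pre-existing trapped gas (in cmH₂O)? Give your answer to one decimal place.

Flow: 31 L/min ÷ 60 = 0.5167 L/s.
R = (PIP − Pplat)/V̇ = (26 − 14) / 0.5167 = 12.0/0.5167 = 23.224 cmH2O·s/L.
C = Vt/(Pplat − PEEP) = 455.0 / (14 − 7) = 455.0/7.0 = 65.0 mL/cmH2O.
τ = R × C = 23.224 × 0.065 L/cmH2O = 1.51 s.
Fraction remaining = e^(−Te/τ) = e^(−3.39/1.51) = 0.1059; trapped volume = 455.0 × 0.1059 = 48.185 mL.
Additional alveolar pressure from trapping ≈ V_trapped / C = 48.185 / 65.0 = 0.7413 cmH2O.

0.7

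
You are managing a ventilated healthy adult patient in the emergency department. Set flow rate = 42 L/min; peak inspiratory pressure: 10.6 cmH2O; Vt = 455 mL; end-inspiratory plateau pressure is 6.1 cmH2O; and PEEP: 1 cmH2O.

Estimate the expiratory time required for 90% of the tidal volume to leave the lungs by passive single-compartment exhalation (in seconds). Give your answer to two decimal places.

Flow: 42 L/min ÷ 60 = 0.7 L/s.
R = (PIP − Pplat)/V̇ = (10.6 − 6.1) / 0.7 = 4.5/0.7 = 6.429 cmH2O·s/L.
C = Vt/(Pplat − PEEP) = 455.0 / (6.1 − 1) = 455.0/5.1 = 89.216 mL/cmH2O.
τ = R × C = 6.429 × 0.08922 L/cmH2O = 0.5736 s.
t = −τ·ln(1 − 0.90) = −0.5736·ln(0.1) = 1.321 s.

1.32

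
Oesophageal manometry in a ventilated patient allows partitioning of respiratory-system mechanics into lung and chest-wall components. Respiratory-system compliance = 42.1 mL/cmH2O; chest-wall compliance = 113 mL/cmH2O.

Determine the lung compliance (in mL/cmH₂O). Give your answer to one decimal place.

67.1

1/CL = 1/Crs − 1/Ccw.
1/CL = 1/42.1 − 1/113 = 0.0149.
CL = 67.114 mL/cmH2O.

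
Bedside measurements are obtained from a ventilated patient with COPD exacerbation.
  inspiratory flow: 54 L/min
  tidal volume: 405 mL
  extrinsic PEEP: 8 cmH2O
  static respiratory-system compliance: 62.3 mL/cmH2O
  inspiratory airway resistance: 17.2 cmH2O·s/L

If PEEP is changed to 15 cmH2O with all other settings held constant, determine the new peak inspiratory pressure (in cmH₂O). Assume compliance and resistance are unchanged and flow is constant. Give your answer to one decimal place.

Flow: 54 L/min ÷ 60 = 0.9 L/s.
PIP = Vt/C + R·V̇ + PEEP (constant-flow equation of motion).
Only the baseline term changes: ΔPIP = ΔPEEP = 15 − 8 = 7.0 cmH2O.
Original PIP = 405/62.3 + 17.2×0.9 + 8 = 29.981 cmH2O; new PIP = 29.981 + (7.0) = 36.981 cmH2O.

37.0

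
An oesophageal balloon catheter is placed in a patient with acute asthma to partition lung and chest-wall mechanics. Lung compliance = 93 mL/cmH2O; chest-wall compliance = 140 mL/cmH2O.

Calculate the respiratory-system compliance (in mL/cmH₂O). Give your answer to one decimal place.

55.9

Lung and chest wall are elastances in series: 1/Crs = 1/CL + 1/Ccw.
1/Crs = 1/93 + 1/140 = 0.0179.
Crs = 55.866 mL/cmH2O.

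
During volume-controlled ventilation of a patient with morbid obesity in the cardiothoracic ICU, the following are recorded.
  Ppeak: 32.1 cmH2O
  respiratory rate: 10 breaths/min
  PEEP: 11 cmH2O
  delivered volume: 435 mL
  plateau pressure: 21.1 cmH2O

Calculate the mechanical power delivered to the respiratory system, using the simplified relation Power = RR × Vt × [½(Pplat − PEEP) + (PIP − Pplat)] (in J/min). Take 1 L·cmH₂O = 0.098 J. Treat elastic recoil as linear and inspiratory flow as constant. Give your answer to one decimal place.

6.8

Per-breath work = Vt × [½(Pplat−PEEP) + (PIP−Pplat)] = 0.435 × [0.5×10.1 + 11.0] = 0.435 × 16.05 = 6.982 L·cmH2O.
Power = 10 × 6.982 = 69.82 L·cmH2O/min.
× 0.098 J/(L·cmH2O) → 6.842 J/min.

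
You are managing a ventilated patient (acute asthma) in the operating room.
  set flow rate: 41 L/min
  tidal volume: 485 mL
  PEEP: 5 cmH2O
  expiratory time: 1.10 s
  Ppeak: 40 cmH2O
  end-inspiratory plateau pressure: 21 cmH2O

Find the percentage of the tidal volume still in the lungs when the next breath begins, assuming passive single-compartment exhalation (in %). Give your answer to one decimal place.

Flow: 41 L/min ÷ 60 = 0.6833 L/s.
R = (PIP − Pplat)/V̇ = (40 − 21) / 0.6833 = 19.0/0.6833 = 27.806 cmH2O·s/L.
C = Vt/(Pplat − PEEP) = 485.0 / (21 − 5) = 485.0/16.0 = 30.313 mL/cmH2O.
τ = R × C = 27.806 × 0.03031 L/cmH2O = 0.8428 s.
Fraction remaining at end-expiration = e^(−Te/τ) = e^(−1.10/0.8428) = 0.2711 → 27.11%.

27.1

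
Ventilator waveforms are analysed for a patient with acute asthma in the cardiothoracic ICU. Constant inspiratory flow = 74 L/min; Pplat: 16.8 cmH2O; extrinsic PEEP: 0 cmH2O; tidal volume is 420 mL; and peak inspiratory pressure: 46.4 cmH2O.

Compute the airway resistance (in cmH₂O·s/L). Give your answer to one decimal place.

24.0

Flow: 74 L/min ÷ 60 = 1.2333 L/s.
Raw = (PIP − Pplat) / flow = (46.4 − 16.8) / 1.2333 = 29.6 / 1.2333 = 24.001 cmH2O·s/L.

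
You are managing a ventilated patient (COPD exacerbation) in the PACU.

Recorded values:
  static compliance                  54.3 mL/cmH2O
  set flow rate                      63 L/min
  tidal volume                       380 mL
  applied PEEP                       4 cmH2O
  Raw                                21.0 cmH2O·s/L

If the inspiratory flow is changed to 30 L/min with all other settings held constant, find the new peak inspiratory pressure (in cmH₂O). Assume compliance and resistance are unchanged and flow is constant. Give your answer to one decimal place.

Flow: 63 L/min ÷ 60 = 1.05 L/s.
New flow: 30 L/min ÷ 60 = 0.5 L/s.
PIP = Vt/C + R·V̇ + PEEP (constant-flow equation of motion).
Only the resistive term changes: ΔPIP = R × ΔV̇ = 21.0 × (0.5 − 1.05) = 21.0 × -0.55 = -11.55 cmH2O.
Original PIP = 380/54.3 + 21.0×1.05 + 4 = 33.048 cmH2O; new PIP = 33.048 + (-11.55) = 21.498 cmH2O.

21.5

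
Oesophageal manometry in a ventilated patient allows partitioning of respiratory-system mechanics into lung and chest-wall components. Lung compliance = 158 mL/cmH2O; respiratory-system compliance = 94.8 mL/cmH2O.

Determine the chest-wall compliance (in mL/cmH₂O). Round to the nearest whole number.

237

1/Ccw = 1/Crs − 1/CL.
1/Ccw = 1/94.8 − 1/158 = 0.004219.
Ccw = 237.02 mL/cmH2O.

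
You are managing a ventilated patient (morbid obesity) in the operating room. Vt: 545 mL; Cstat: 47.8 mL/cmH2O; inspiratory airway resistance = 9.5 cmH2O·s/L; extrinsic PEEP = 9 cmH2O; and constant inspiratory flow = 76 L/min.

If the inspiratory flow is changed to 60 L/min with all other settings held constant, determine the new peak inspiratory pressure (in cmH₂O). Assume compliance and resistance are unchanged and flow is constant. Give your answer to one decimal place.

Flow: 76 L/min ÷ 60 = 1.2667 L/s.
New flow: 60 L/min ÷ 60 = 1 L/s.
PIP = Vt/C + R·V̇ + PEEP (constant-flow equation of motion).
Only the resistive term changes: ΔPIP = R × ΔV̇ = 9.5 × (1 − 1.2667) = 9.5 × -0.2667 = -2.534 cmH2O.
Original PIP = 545/47.8 + 9.5×1.2667 + 9 = 32.435 cmH2O; new PIP = 32.435 + (-2.534) = 29.901 cmH2O.

29.9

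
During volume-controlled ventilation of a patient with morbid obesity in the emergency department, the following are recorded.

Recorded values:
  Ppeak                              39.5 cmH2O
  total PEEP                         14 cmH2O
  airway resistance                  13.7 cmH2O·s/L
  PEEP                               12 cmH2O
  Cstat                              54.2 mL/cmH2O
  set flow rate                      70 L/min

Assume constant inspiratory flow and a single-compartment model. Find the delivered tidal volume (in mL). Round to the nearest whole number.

Flow: 70 L/min ÷ 60 = 1.1667 L/s.
Total PEEP = 14 cmH2O (set 12 + intrinsic 2); this is the baseline alveolar pressure.
Equation of motion (constant flow): PIP = Vt/C + R·V̇ + PEEP.
Vt/C = PIP − R·V̇ − PEEP = 39.5 − 15.984 − 14 = 9.516 cmH2O.
Vt = C × 9.516 = 54.2 × 9.516 = 515.77 mL.

516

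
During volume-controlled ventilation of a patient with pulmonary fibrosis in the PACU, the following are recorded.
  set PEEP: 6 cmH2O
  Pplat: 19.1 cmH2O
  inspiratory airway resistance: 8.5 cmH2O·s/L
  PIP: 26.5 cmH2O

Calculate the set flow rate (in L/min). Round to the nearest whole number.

flow = (PIP − Pplat) / Raw = (26.5 − 19.1) / 8.5 = 0.8706 L/s × 60 = 52.236 L/min.

52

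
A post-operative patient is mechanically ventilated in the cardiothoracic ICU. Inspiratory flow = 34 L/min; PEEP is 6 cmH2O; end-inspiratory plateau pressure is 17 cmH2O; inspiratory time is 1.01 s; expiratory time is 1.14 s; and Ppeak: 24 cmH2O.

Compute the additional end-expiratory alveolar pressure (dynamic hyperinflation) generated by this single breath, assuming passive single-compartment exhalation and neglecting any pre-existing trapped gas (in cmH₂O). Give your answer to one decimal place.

1.9

Flow: 34 L/min ÷ 60 = 0.5667 L/s.
Vt = flow × Ti = 0.5667 L/s × 1.01 s × 1000 mL/L = 572.37 mL.
R = (PIP − Pplat)/V̇ = (24 − 17) / 0.5667 = 7.0/0.5667 = 12.352 cmH2O·s/L.
C = Vt/(Pplat − PEEP) = 572.37 / (17 − 6) = 572.37/11.0 = 52.034 mL/cmH2O.
τ = R × C = 12.352 × 0.05203 L/cmH2O = 0.6427 s.
Fraction remaining = e^(−Te/τ) = e^(−1.14/0.6427) = 0.1697; trapped volume = 572.37 × 0.1697 = 97.131 mL.
Additional alveolar pressure from trapping ≈ V_trapped / C = 97.131 / 52.034 = 1.867 cmH2O.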